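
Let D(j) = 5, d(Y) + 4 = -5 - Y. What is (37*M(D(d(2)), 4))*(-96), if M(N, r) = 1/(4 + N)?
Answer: -1184/3 ≈ -394.67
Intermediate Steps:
d(Y) = -9 - Y (d(Y) = -4 + (-5 - Y) = -9 - Y)
(37*M(D(d(2)), 4))*(-96) = (37/(4 + 5))*(-96) = (37/9)*(-96) = -1184/3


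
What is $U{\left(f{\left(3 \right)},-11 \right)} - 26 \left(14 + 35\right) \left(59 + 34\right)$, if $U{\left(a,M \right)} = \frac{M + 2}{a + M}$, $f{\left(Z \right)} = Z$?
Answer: $- \frac{947847}{8} \approx -1.1848 \cdot 10^{5}$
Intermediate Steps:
$U{\left(a,M \right)} = \frac{2 + M}{M + a}$
$U{\left(f{\left(3 \right)},-11 \right)} - 26 \left(14 + 35\right) \left(59 + 34\right) = \frac{2 - 11}{-11 + 3} - 26 \left(14 + 35\right) \left(59 + 34\right) = \frac{1}{-8} \left(-9\right) - 26 \cdot 49 \cdot 93 = \left(- \frac{1}{8}\right) \left(-9\right) - 118482 = \frac{9}{8} - 118482 = - \frac{947847}{8}$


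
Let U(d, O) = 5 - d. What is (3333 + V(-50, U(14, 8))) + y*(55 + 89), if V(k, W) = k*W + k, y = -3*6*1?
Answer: 1141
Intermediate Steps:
y = -18 (y = -18*1 = -18)
V(k, W) = k + W*k (V(k, W) = W*k + k = k + W*k)
(3333 + V(-50, U(14, 8))) + y*(55 + 89) = (3333 - 50*(1 + (5 - 1*14))) - 18*(55 + 89) = (3333 - 50*(1 + (5 - 14))) - 18*144 = (3333 - 50*(1 - 9)) - 2592 = (3333 - 50*(-8)) - 2592 = (3333 + 400) - 2592 = 3733 - 2592 = 1141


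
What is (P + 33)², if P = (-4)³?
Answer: 961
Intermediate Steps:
P = -64
(P + 33)² = (-64 + 33)² = (-31)² = 961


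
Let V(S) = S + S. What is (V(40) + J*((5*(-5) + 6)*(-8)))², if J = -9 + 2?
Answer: 968256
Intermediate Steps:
J = -7
V(S) = 2*S
(V(40) + J*((5*(-5) + 6)*(-8)))² = (2*40 - 7*(5*(-5) + 6)*(-8))² = (80 - 7*(-25 + 6)*(-8))² = (80 - (-133)*(-8))² = (80 - 7*152)² = (80 - 1064)² = (-984)² = 968256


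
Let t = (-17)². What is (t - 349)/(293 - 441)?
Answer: 15/37 ≈ 0.40541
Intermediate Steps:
t = 289
(t - 349)/(293 - 441) = (289 - 349)/(293 - 441) = -60/(-148) = -60*(-1/148) = 15/37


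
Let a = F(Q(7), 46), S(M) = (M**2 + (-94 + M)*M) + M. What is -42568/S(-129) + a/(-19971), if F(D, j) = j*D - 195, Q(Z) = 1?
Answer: -93708773/100474101 ≈ -0.93267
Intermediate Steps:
S(M) = M + M**2 + M*(-94 + M) (S(M) = (M**2 + M*(-94 + M)) + M = M + M**2 + M*(-94 + M))
F(D, j) = -195 + D*j (F(D, j) = D*j - 195 = -195 + D*j)
a = -149 (a = -195 + 1*46 = -195 + 46 = -149)
-42568/S(-129) + a/(-19971) = -42568*(-1/(129*(-93 + 2*(-129)))) - 149/(-19971) = -42568*(-1/(129*(-93 - 258))) - 149*(-1/19971) = -42568/((-129*(-351))) + 149/19971 = -42568/45279 + 149/19971 = -93708773/100474101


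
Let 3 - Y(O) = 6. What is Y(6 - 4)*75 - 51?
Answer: -276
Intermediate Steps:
Y(O) = -3 (Y(O) = 3 - 1*6 = 3 - 6 = -3)
Y(6 - 4)*75 - 51 = -3*75 - 51 = -225 - 51 = -276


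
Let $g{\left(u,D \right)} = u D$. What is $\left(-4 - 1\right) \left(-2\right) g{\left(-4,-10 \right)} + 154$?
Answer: $554$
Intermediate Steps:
$g{\left(u,D \right)} = D u$
$\left(-4 - 1\right) \left(-2\right) g{\left(-4,-10 \right)} + 154 = \left(-4 - 1\right) \left(-2\right) \left(\left(-10\right) \left(-4\right)\right) + 154 = \left(-5\right) \left(-2\right) 40 + 154 = 10 \cdot 40 + 154 = 400 + 154 = 554$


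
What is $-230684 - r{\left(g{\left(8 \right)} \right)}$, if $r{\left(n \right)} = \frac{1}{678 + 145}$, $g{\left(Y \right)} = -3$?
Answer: $- \frac{189852933}{823} \approx -2.3068 \cdot 10^{5}$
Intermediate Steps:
$r{\left(n \right)} = \frac{1}{823}$
$-230684 - r{\left(g{\left(8 \right)} \right)} = -230684 - \frac{1}{823} = - \frac{189852933}{823}$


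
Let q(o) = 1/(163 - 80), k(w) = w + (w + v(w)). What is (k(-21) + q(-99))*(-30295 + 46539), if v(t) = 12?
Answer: -40431316/83 ≈ -4.8712e+5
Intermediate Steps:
k(w) = 12 + 2*w (k(w) = w + (w + 12) = w + (12 + w) = 12 + 2*w)
q(o) = 1/83
(k(-21) + q(-99))*(-30295 + 46539) = ((12 + 2*(-21)) + 1/83)*(-30295 + 46539) = ((12 - 42) + 1/83)*16244 = (-30 + 1/83)*16244 = -2489/83*16244 = -40431316/83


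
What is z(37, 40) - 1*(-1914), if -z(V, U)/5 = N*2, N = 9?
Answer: 1824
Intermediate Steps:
z(V, U) = -90 (z(V, U) = -45*2 = -5*18 = -90)
z(37, 40) - 1*(-1914) = -90 - 1*(-1914) = -90 + 1914 = 1824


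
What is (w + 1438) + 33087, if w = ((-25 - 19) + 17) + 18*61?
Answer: 35596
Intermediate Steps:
w = 1071 (w = (-44 + 17) + 1098 = -27 + 1098 = 1071)
(w + 1438) + 33087 = (1071 + 1438) + 33087 = 2509 + 33087 = 35596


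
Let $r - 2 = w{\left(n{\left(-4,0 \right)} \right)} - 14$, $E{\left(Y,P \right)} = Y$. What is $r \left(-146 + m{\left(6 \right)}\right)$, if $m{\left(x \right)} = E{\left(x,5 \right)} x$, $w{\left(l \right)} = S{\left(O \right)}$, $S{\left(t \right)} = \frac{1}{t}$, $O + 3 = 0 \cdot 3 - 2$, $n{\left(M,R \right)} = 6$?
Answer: $1342$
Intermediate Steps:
$O = -5$ ($O = -3 + \left(0 \cdot 3 - 2\right) = -3 + \left(0 - 2\right) = -3 - 2 = -5$)
$w{\left(l \right)} = - \frac{1}{5}$ ($w{\left(l \right)} = \frac{1}{-5} = - \frac{1}{5}$)
$m{\left(x \right)} = x^{2}$ ($m{\left(x \right)} = x x = x^{2}$)
$r = - \frac{61}{5}$ ($r = 2 - \frac{71}{5} = - \frac{61}{5} \approx -12.2$)
$r \left(-146 + m{\left(6 \right)}\right) = - \frac{61 \left(-146 + 6^{2}\right)}{5} = - \frac{61 \left(-146 + 36\right)}{5} = \left(- \frac{61}{5}\right) \left(-110\right) = 1342$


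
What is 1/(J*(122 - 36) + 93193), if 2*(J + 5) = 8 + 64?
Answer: 1/95859 ≈ 1.0432e-5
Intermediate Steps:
J = 31 (J = -5 + (8 + 64)/2 = -5 + (½)*72 = -5 + 36 = 31)
1/(J*(122 - 36) + 93193) = 1/(31*(122 - 36) + 93193) = 1/(31*86 + 93193) = 1/(2666 + 93193) = 1/95859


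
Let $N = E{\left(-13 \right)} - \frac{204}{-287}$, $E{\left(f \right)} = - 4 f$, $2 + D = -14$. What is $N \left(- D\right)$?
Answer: $\frac{242048}{287} \approx 843.37$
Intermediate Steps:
$D = -16$ ($D = -2 - 14 = -16$)
$N = \frac{15128}{287}$ ($N = \left(-4\right) \left(-13\right) - \frac{204}{-287} = 52 - 204 \left(- \frac{1}{287}\right) = 52 - - \frac{204}{287} = 52 + \frac{204}{287} = \frac{15128}{287} \approx 52.711$)
$N \left(- D\right) = \frac{15128 \left(\left(-1\right) \left(-16\right)\right)}{287} = \frac{15128}{287} \cdot 16 = \frac{242048}{287}$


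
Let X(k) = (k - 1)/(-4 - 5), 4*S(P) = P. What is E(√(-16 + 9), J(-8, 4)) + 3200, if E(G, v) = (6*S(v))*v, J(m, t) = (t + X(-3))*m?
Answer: 137600/27 ≈ 5096.3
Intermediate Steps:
S(P) = P/4
X(k) = ⅑ - k/9 (X(k) = (-1 + k)/(-9) = (-1 + k)*(-⅑) = ⅑ - k/9)
J(m, t) = m*(4/9 + t) (J(m, t) = (t + (⅑ - ⅑*(-3)))*m = (t + (⅑ + ⅓))*m = (t + 4/9)*m = (4/9 + t)*m = m*(4/9 + t))
E(G, v) = 3*v²/2 (E(G, v) = (6*(v/4))*v = (3*v/2)*v = 3*v²/2)
E(√(-16 + 9), J(-8, 4)) + 3200 = 3*((⅑)*(-8)*(4 + 9*4))²/2 + 3200 = 3*((⅑)*(-8)*(4 + 36))²/2 + 3200 = 3*((⅑)*(-8)*40)²/2 + 3200 = 3*(-320/9)²/2 + 3200 = (3/2)*(102400/81) + 3200 = 51200/27 + 3200 = 137600/27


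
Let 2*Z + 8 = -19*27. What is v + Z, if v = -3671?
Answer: -7863/2 ≈ -3931.5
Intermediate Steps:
Z = -521/2 (Z = -4 + (-19*27)/2 = -4 + (½)*(-513) = -4 - 513/2 = -521/2 ≈ -260.50)
v + Z = -3671 - 521/2 = -7863/2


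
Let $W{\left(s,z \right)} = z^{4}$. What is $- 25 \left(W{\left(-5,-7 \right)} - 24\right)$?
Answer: $-59425$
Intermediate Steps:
$- 25 \left(W{\left(-5,-7 \right)} - 24\right) = - 25 \left(\left(-7\right)^{4} - 24\right) = - 25 \left(2401 - 24\right) = \left(-25\right) 2377 = -59425$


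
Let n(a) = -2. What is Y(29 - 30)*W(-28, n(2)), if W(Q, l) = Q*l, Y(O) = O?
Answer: -56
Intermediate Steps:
Y(29 - 30)*W(-28, n(2)) = (29 - 30)*(-28*(-2)) = -1*56 = -56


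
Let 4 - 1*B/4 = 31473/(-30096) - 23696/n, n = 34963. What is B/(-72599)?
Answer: -669170123/2122001107732 ≈ -0.00031535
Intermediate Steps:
B = 669170123/29229068 (B = 16 - 4*(31473/(-30096) - 23696/34963) = 16 - 4*(31473*(-1/30096) - 23696*1/34963) = 16 - 4*(-3497/3344 - 23696/34963) = 16 - 4*(-201505035/116916272) = 16 + 201505035/29229068 = 669170123/29229068 ≈ 22.894)
B/(-72599) = (669170123/29229068)/(-72599) = (669170123/29229068)*(-1/72599) = -669170123/2122001107732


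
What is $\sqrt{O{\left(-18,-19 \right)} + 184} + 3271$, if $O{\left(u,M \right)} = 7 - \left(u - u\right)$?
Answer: $3271 + \sqrt{191} \approx 3284.8$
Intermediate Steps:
$O{\left(u,M \right)} = 7$ ($O{\left(u,M \right)} = 7 - 0 = 7 + 0 = 7$)
$\sqrt{O{\left(-18,-19 \right)} + 184} + 3271 = \sqrt{7 + 184} + 3271 = \sqrt{191} + 3271 = 3271 + \sqrt{191}$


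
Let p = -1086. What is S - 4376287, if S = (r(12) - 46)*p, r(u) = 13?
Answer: -4340449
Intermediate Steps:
S = 35838 (S = (13 - 46)*(-1086) = -33*(-1086) = 35838)
S - 4376287 = 35838 - 4376287 = -4340449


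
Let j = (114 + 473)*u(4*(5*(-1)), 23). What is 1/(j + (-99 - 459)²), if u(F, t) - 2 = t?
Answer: 1/326039 ≈ 3.0671e-6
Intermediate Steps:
u(F, t) = 2 + t
j = 14675 (j = (114 + 473)*(2 + 23) = 587*25 = 14675)
1/(j + (-99 - 459)²) = 1/(14675 + (-99 - 459)²) = 1/(14675 + (-558)²) = 1/(14675 + 311364) = 1/326039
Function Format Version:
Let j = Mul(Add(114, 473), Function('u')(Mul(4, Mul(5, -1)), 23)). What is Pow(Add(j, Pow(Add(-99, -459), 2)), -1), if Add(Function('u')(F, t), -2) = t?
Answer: Rational(1, 326039) ≈ 3.0671e-6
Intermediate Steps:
Function('u')(F, t) = Add(2, t)
j = 14675 (j = Mul(Add(114, 473), Add(2, 23)) = Mul(587, 25) = 14675)
Pow(Add(j, Pow(Add(-99, -459), 2)), -1) = Pow(Add(14675, Pow(Add(-99, -459), 2)), -1) = Pow(Add(14675, Pow(-558, 2)), -1) = Pow(Add(14675, 311364), -1) = Pow(326039, -1) = Rational(1, 326039)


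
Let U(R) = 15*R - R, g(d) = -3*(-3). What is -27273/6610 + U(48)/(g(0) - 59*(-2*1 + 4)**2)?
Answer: -10632891/1500470 ≈ -7.0864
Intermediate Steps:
g(d) = 9
U(R) = 14*R
-27273/6610 + U(48)/(g(0) - 59*(-2*1 + 4)**2) = -27273/6610 + (14*48)/(9 - 59*(-2*1 + 4)**2) = -27273*1/6610 + 672/(9 - 59*(-2 + 4)**2) = -27273/6610 + 672/(9 - 59*2**2) = -27273/6610 + 672/(9 - 59*4) = -27273/6610 + 672/(9 - 236) = -27273/6610 + 672/(-227) = -27273/6610 + 672*(-1/227) = -27273/6610 - 672/227 = -10632891/1500470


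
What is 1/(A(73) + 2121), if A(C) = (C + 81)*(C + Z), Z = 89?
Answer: 1/27069 ≈ 3.6943e-5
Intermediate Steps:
A(C) = (81 + C)*(89 + C) (A(C) = (C + 81)*(C + 89) = (81 + C)*(89 + C))
1/(A(73) + 2121) = 1/((7209 + 73**2 + 170*73) + 2121) = 1/((7209 + 5329 + 12410) + 2121) = 1/(24948 + 2121) = 1/27069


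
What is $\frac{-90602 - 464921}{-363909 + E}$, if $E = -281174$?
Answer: $\frac{555523}{645083} \approx 0.86117$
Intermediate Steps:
$\frac{-90602 - 464921}{-363909 + E} = \frac{-90602 - 464921}{-363909 - 281174} = - \frac{555523}{-645083} = \left(-555523\right) \left(- \frac{1}{645083}\right) = \frac{555523}{645083}$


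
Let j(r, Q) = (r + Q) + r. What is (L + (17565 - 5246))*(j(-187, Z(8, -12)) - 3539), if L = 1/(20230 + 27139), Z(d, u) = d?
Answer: -2278718670360/47369 ≈ -4.8106e+7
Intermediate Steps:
j(r, Q) = Q + 2*r (j(r, Q) = (Q + r) + r = Q + 2*r)
L = 1/47369 ≈ 2.1111e-5
(L + (17565 - 5246))*(j(-187, Z(8, -12)) - 3539) = (1/47369 + (17565 - 5246))*((8 + 2*(-187)) - 3539) = (1/47369 + 12319)*((8 - 374) - 3539) = 583538712*(-366 - 3539)/47369 = (583538712/47369)*(-3905) = -2278718670360/47369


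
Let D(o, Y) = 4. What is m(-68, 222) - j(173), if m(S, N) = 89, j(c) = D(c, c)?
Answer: 85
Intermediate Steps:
j(c) = 4
m(-68, 222) - j(173) = 89 - 1*4 = 89 - 4 = 85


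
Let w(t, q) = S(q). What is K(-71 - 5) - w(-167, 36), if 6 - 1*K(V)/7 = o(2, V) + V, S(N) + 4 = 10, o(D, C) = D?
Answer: 554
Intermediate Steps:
S(N) = 6 (S(N) = -4 + 10 = 6)
w(t, q) = 6
K(V) = 28 - 7*V (K(V) = 42 - 7*(2 + V) = 42 + (-14 - 7*V) = 28 - 7*V)
K(-71 - 5) - w(-167, 36) = (28 - 7*(-71 - 5)) - 1*6 = (28 - 7*(-76)) - 6 = (28 + 532) - 6 = 560 - 6 = 554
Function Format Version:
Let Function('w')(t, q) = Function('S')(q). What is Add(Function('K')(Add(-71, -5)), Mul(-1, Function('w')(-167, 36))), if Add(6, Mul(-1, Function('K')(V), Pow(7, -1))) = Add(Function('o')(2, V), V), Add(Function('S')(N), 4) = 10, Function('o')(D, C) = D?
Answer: 554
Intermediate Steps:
Function('S')(N) = 6 (Function('S')(N) = Add(-4, 10) = 6)
Function('w')(t, q) = 6
Function('K')(V) = Add(28, Mul(-7, V)) (Function('K')(V) = Add(42, Mul(-7, Add(2, V))) = Add(42, Add(-14, Mul(-7, V))) = Add(28, Mul(-7, V)))
Add(Function('K')(Add(-71, -5)), Mul(-1, Function('w')(-167, 36))) = Add(Add(28, Mul(-7, Add(-71, -5))), Mul(-1, 6)) = Add(Add(28, Mul(-7, -76)), -6) = Add(Add(28, 532), -6) = Add(560, -6) = 554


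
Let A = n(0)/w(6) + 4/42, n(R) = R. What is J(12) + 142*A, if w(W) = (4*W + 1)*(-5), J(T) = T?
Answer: 536/21 ≈ 25.524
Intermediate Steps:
w(W) = -5 - 20*W (w(W) = (1 + 4*W)*(-5) = -5 - 20*W)
A = 2/21 (A = 0/(-5 - 20*6) + 4/42 = 0/(-5 - 120) + 4*(1/42) = 0/(-125) + 2/21 = 0*(-1/125) + 2/21 = 0 + 2/21 = 2/21 ≈ 0.095238)
J(12) + 142*A = 12 + 142*(2/21) = 12 + 284/21 = 536/21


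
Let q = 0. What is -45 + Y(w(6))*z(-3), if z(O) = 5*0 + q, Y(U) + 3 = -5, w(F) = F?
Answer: -45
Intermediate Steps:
Y(U) = -8 (Y(U) = -3 - 5 = -8)
z(O) = 0 (z(O) = 5*0 + 0 = 0 + 0 = 0)
-45 + Y(w(6))*z(-3) = -45 - 8*0 = -45 + 0 = -45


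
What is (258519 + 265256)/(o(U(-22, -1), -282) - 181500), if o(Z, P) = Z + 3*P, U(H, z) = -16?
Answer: -523775/182362 ≈ -2.8722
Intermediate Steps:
(258519 + 265256)/(o(U(-22, -1), -282) - 181500) = (258519 + 265256)/((-16 + 3*(-282)) - 181500) = 523775/((-16 - 846) - 181500) = 523775/(-862 - 181500) = 523775/(-182362) = 523775*(-1/182362) = -523775/182362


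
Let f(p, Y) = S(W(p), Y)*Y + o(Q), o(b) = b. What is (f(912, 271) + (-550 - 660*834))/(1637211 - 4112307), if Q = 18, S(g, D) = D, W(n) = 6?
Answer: 159177/825032 ≈ 0.19293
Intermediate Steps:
f(p, Y) = 18 + Y² (f(p, Y) = Y*Y + 18 = Y² + 18 = 18 + Y²)
(f(912, 271) + (-550 - 660*834))/(1637211 - 4112307) = ((18 + 271²) + (-550 - 660*834))/(1637211 - 4112307) = ((18 + 73441) + (-550 - 550440))/(-2475096) = (73459 - 550990)*(-1/2475096) = -477531*(-1/2475096) = 159177/825032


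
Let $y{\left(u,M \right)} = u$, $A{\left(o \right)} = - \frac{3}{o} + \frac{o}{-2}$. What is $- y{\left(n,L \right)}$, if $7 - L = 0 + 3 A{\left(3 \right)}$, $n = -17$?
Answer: $17$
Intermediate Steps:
$A{\left(o \right)} = - \frac{3}{o} - \frac{o}{2}$ ($A{\left(o \right)} = - \frac{3}{o} + o \left(- \frac{1}{2}\right) = - \frac{3}{o} - \frac{o}{2}$)
$L = \frac{29}{2}$ ($L = 7 - \left(0 + 3 \left(- \frac{3}{3} - \frac{3}{2}\right)\right) = 7 - \left(0 + 3 \left(\left(-3\right) \frac{1}{3} - \frac{3}{2}\right)\right) = 7 - \left(0 + 3 \left(-1 - \frac{3}{2}\right)\right) = 7 - \left(0 + 3 \left(- \frac{5}{2}\right)\right) = 7 - \left(0 - \frac{15}{2}\right) = 7 - - \frac{15}{2} = 7 + \frac{15}{2} = \frac{29}{2} \approx 14.5$)
$- y{\left(n,L \right)} = \left(-1\right) \left(-17\right) = 17$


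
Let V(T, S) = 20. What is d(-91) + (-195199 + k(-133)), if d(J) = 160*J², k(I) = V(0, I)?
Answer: 1129781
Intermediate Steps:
k(I) = 20
d(-91) + (-195199 + k(-133)) = 160*(-91)² + (-195199 + 20) = 160*8281 - 195179 = 1324960 - 195179 = 1129781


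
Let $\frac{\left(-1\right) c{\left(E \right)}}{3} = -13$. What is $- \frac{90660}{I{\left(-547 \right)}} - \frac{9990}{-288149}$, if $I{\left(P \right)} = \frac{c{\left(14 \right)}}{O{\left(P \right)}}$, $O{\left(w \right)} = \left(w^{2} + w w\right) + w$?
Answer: $- \frac{5206178628011510}{3745937} \approx -1.3898 \cdot 10^{9}$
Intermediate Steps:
$c{\left(E \right)} = 39$ ($c{\left(E \right)} = \left(-3\right) \left(-13\right) = 39$)
$O{\left(w \right)} = w + 2 w^{2}$ ($O{\left(w \right)} = \left(w^{2} + w^{2}\right) + w = 2 w^{2} + w = w + 2 w^{2}$)
$I{\left(P \right)} = \frac{39}{P \left(1 + 2 P\right)}$
$- \frac{90660}{I{\left(-547 \right)}} - \frac{9990}{-288149} = - \frac{90660}{39 \frac{1}{-547} \frac{1}{1 + 2 \left(-547\right)}} - \frac{9990}{-288149} = - \frac{90660}{39 \left(- \frac{1}{547}\right) \frac{1}{1 - 1094}} - - \frac{9990}{288149} = - \frac{90660}{39 \left(- \frac{1}{547}\right) \frac{1}{-1093}} + \frac{9990}{288149} = - \frac{90660}{39 \left(- \frac{1}{547}\right) \left(- \frac{1}{1093}\right)} + \frac{9990}{288149} = - \frac{90660}{\frac{39}{597871}} + \frac{9990}{288149} = \left(-90660\right) \frac{597871}{39} + \frac{9990}{288149} = - \frac{18067661620}{13} + \frac{9990}{288149} = - \frac{5206178628011510}{3745937}$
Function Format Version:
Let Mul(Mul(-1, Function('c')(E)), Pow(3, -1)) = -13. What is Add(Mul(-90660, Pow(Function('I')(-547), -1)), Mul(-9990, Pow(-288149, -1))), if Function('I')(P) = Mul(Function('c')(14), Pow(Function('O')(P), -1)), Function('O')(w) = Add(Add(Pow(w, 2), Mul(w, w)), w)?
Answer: Rational(-5206178628011510, 3745937) ≈ -1.3898e+9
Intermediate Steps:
Function('c')(E) = 39 (Function('c')(E) = Mul(-3, -13) = 39)
Function('O')(w) = Add(w, Mul(2, Pow(w, 2))) (Function('O')(w) = Add(Add(Pow(w, 2), Pow(w, 2)), w) = Add(Mul(2, Pow(w, 2)), w) = Add(w, Mul(2, Pow(w, 2))))
Function('I')(P) = Mul(39, Pow(P, -1), Pow(Add(1, Mul(2, P)), -1)) (Function('I')(P) = Mul(39, Pow(Mul(P, Add(1, Mul(2, P))), -1)) = Mul(39, Mul(Pow(P, -1), Pow(Add(1, Mul(2, P)), -1))) = Mul(39, Pow(P, -1), Pow(Add(1, Mul(2, P)), -1)))
Add(Mul(-90660, Pow(Function('I')(-547), -1)), Mul(-9990, Pow(-288149, -1))) = Add(Mul(-90660, Pow(Mul(39, Pow(-547, -1), Pow(Add(1, Mul(2, -547)), -1)), -1)), Mul(-9990, Pow(-288149, -1))) = Add(Mul(-90660, Pow(Mul(39, Rational(-1, 547), Pow(Add(1, -1094), -1)), -1)), Mul(-9990, Rational(-1, 288149))) = Add(Mul(-90660, Pow(Mul(39, Rational(-1, 547), Pow(-1093, -1)), -1)), Rational(9990, 288149)) = Add(Mul(-90660, Pow(Mul(39, Rational(-1, 547), Rational(-1, 1093)), -1)), Rational(9990, 288149)) = Add(Mul(-90660, Pow(Rational(39, 597871), -1)), Rational(9990, 288149)) = Add(Mul(-90660, Rational(597871, 39)), Rational(9990, 288149)) = Add(Rational(-18067661620, 13), Rational(9990, 288149)) = Rational(-5206178628011510, 3745937)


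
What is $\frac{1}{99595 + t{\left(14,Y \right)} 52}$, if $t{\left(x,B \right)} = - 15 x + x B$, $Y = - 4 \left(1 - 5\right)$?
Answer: $\frac{1}{100323} \approx 9.9678 \cdot 10^{-6}$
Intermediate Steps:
$Y = 16$ ($Y = \left(-4\right) \left(-4\right) = 16$)
$t{\left(x,B \right)} = - 15 x + B x$
$\frac{1}{99595 + t{\left(14,Y \right)} 52} = \frac{1}{99595 + 14 \left(-15 + 16\right) 52} = \frac{1}{99595 + 14 \cdot 1 \cdot 52} = \frac{1}{99595 + 14 \cdot 52} = \frac{1}{99595 + 728} = \frac{1}{100323}$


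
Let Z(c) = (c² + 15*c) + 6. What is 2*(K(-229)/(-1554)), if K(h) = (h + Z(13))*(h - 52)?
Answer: 13207/259 ≈ 50.992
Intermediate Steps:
Z(c) = 6 + c² + 15*c
K(h) = (-52 + h)*(370 + h) (K(h) = (h + (6 + 13² + 15*13))*(h - 52) = (h + (6 + 169 + 195))*(-52 + h) = (h + 370)*(-52 + h) = (370 + h)*(-52 + h) = (-52 + h)*(370 + h))
2*(K(-229)/(-1554)) = 2*((-19240 + (-229)² + 318*(-229))/(-1554)) = 2*((-19240 + 52441 - 72822)*(-1/1554)) = 2*(-39621*(-1/1554)) = 2*(13207/518) = 13207/259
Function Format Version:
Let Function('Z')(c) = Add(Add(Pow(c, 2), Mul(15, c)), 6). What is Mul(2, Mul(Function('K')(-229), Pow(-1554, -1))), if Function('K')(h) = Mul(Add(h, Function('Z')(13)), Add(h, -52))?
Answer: Rational(13207, 259) ≈ 50.992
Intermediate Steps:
Function('Z')(c) = Add(6, Pow(c, 2), Mul(15, c))
Function('K')(h) = Mul(Add(-52, h), Add(370, h)) (Function('K')(h) = Mul(Add(h, Add(6, Pow(13, 2), Mul(15, 13))), Add(h, -52)) = Mul(Add(h, Add(6, 169, 195)), Add(-52, h)) = Mul(Add(h, 370), Add(-52, h)) = Mul(Add(370, h), Add(-52, h)) = Mul(Add(-52, h), Add(370, h)))
Mul(2, Mul(Function('K')(-229), Pow(-1554, -1))) = Mul(2, Mul(Add(-19240, Pow(-229, 2), Mul(318, -229)), Pow(-1554, -1))) = Mul(2, Mul(Add(-19240, 52441, -72822), Rational(-1, 1554))) = Mul(2, Mul(-39621, Rational(-1, 1554))) = Mul(2, Rational(13207, 518)) = Rational(13207, 259)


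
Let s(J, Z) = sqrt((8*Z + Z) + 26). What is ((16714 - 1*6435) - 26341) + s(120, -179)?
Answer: -16062 + I*sqrt(1585) ≈ -16062.0 + 39.812*I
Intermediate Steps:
s(J, Z) = sqrt(26 + 9*Z) (s(J, Z) = sqrt(9*Z + 26) = sqrt(26 + 9*Z))
((16714 - 1*6435) - 26341) + s(120, -179) = ((16714 - 1*6435) - 26341) + sqrt(26 + 9*(-179)) = ((16714 - 6435) - 26341) + sqrt(26 - 1611) = (10279 - 26341) + sqrt(-1585) = -16062 + I*sqrt(1585)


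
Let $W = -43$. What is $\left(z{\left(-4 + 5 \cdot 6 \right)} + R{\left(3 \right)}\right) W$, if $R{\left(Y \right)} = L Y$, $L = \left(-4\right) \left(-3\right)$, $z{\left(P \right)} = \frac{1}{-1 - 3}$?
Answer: $- \frac{6149}{4} \approx -1537.3$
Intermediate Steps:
$z{\left(P \right)} = - \frac{1}{4}$ ($z{\left(P \right)} = \frac{1}{-4} = - \frac{1}{4}$)
$L = 12$
$R{\left(Y \right)} = 12 Y$
$\left(z{\left(-4 + 5 \cdot 6 \right)} + R{\left(3 \right)}\right) W = \left(- \frac{1}{4} + 12 \cdot 3\right) \left(-43\right) = \left(- \frac{1}{4} + 36\right) \left(-43\right) = \frac{143}{4} \left(-43\right) = - \frac{6149}{4}$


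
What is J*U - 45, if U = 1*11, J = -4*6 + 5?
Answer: -254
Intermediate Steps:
J = -19 (J = -24 + 5 = -19)
U = 11
J*U - 45 = -19*11 - 45 = -209 - 45 = -254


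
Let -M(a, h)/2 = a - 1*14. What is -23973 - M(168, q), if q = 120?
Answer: -23665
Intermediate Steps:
M(a, h) = 28 - 2*a (M(a, h) = -2*(a - 1*14) = -2*(a - 14) = -2*(-14 + a) = 28 - 2*a)
-23973 - M(168, q) = -23973 - (28 - 2*168) = -23973 - (28 - 336) = -23973 - 1*(-308) = -23973 + 308 = -23665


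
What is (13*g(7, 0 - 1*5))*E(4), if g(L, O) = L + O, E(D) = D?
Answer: 104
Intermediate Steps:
(13*g(7, 0 - 1*5))*E(4) = (13*(7 + (0 - 1*5)))*4 = (13*(7 + (0 - 5)))*4 = (13*(7 - 5))*4 = (13*2)*4 = 26*4 = 104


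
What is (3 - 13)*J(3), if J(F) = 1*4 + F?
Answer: -70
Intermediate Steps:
J(F) = 4 + F
(3 - 13)*J(3) = (3 - 13)*(4 + 3) = -10*7 = -70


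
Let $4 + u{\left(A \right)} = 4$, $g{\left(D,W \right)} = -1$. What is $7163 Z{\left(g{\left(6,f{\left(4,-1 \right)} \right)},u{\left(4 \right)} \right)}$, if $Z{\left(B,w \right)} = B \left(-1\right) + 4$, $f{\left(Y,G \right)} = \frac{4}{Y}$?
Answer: $35815$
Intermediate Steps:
$u{\left(A \right)} = 0$ ($u{\left(A \right)} = -4 + 4 = 0$)
$Z{\left(B,w \right)} = 4 - B$ ($Z{\left(B,w \right)} = - B + 4 = 4 - B$)
$7163 Z{\left(g{\left(6,f{\left(4,-1 \right)} \right)},u{\left(4 \right)} \right)} = 7163 \left(4 - -1\right) = 7163 \left(4 + 1\right) = 7163 \cdot 5 = 35815$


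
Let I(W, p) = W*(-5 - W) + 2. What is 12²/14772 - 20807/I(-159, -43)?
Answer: 25907225/30139804 ≈ 0.85957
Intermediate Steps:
I(W, p) = 2 + W*(-5 - W)
12²/14772 - 20807/I(-159, -43) = 12²/14772 - 20807/(2 - 1*(-159)² - 5*(-159)) = 144*(1/14772) - 20807/(2 - 1*25281 + 795) = 12/1231 - 20807/(2 - 25281 + 795) = 12/1231 - 20807/(-24484) = 12/1231 - 20807*(-1/24484) = 12/1231 + 20807/24484 = 25907225/30139804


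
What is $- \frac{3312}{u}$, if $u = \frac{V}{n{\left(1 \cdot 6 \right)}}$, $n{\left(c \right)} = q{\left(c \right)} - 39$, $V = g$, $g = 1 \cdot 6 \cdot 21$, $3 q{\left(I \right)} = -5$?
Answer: $\frac{22448}{21} \approx 1069.0$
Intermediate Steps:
$q{\left(I \right)} = - \frac{5}{3}$ ($q{\left(I \right)} = \frac{1}{3} \left(-5\right) = - \frac{5}{3}$)
$g = 126$ ($g = 6 \cdot 21 = 126$)
$V = 126$
$n{\left(c \right)} = - \frac{122}{3}$ ($n{\left(c \right)} = - \frac{5}{3} - 39 = - \frac{122}{3}$)
$u = - \frac{189}{61}$ ($u = \frac{126}{- \frac{122}{3}} = 126 \left(- \frac{3}{122}\right) = - \frac{189}{61} \approx -3.0984$)
$- \frac{3312}{u} = - \frac{3312}{- \frac{189}{61}} = \left(-3312\right) \left(- \frac{61}{189}\right) = \frac{22448}{21}$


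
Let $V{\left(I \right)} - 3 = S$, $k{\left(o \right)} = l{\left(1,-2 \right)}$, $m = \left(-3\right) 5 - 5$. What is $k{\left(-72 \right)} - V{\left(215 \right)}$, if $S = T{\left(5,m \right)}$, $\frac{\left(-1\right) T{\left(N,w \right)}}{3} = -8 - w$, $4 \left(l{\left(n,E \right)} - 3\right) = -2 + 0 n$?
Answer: $\frac{71}{2} \approx 35.5$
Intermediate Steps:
$m = -20$ ($m = -15 - 5 = -20$)
$l{\left(n,E \right)} = \frac{5}{2}$ ($l{\left(n,E \right)} = 3 + \frac{-2 + 0 n}{4} = 3 + \frac{-2 + 0}{4} = 3 + \frac{1}{4} \left(-2\right) = 3 - \frac{1}{2} = \frac{5}{2}$)
$k{\left(o \right)} = \frac{5}{2}$
$T{\left(N,w \right)} = 24 + 3 w$ ($T{\left(N,w \right)} = - 3 \left(-8 - w\right) = 24 + 3 w$)
$S = -36$ ($S = 24 + 3 \left(-20\right) = 24 - 60 = -36$)
$V{\left(I \right)} = -33$ ($V{\left(I \right)} = 3 - 36 = -33$)
$k{\left(-72 \right)} - V{\left(215 \right)} = \frac{5}{2} - -33 = \frac{5}{2} + 33 = \frac{71}{2}$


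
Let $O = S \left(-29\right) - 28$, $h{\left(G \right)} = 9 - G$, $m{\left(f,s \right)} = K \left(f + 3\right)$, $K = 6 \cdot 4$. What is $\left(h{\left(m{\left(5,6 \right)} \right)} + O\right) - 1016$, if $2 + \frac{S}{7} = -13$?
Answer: $1818$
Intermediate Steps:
$S = -105$ ($S = -14 + 7 \left(-13\right) = -14 - 91 = -105$)
$K = 24$
$m{\left(f,s \right)} = 72 + 24 f$ ($m{\left(f,s \right)} = 24 \left(f + 3\right) = 24 \left(3 + f\right) = 72 + 24 f$)
$O = 3017$ ($O = \left(-105\right) \left(-29\right) - 28 = 3045 - 28 = 3017$)
$\left(h{\left(m{\left(5,6 \right)} \right)} + O\right) - 1016 = \left(\left(9 - \left(72 + 24 \cdot 5\right)\right) + 3017\right) - 1016 = \left(\left(9 - \left(72 + 120\right)\right) + 3017\right) - 1016 = \left(\left(9 - 192\right) + 3017\right) - 1016 = \left(-183 + 3017\right) - 1016 = 2834 - 1016 = 1818$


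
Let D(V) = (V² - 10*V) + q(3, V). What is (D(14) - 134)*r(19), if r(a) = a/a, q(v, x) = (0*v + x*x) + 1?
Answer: 119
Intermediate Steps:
q(v, x) = 1 + x² (q(v, x) = (0 + x²) + 1 = x² + 1 = 1 + x²)
D(V) = 1 - 10*V + 2*V² (D(V) = (V² - 10*V) + (1 + V²) = 1 - 10*V + 2*V²)
r(a) = 1
(D(14) - 134)*r(19) = ((1 - 10*14 + 2*14²) - 134)*1 = ((1 - 140 + 2*196) - 134)*1 = ((1 - 140 + 392) - 134)*1 = (253 - 134)*1 = 119*1 = 119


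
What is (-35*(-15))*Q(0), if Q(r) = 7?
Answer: 3675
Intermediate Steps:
(-35*(-15))*Q(0) = -35*(-15)*7 = 525*7 = 3675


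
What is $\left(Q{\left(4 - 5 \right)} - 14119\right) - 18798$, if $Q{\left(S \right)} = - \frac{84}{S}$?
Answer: $-32833$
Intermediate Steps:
$\left(Q{\left(4 - 5 \right)} - 14119\right) - 18798 = \left(- \frac{84}{4 - 5} - 14119\right) - 18798 = \left(- \frac{84}{-1} - 14119\right) - 18798 = \left(\left(-84\right) \left(-1\right) - 14119\right) - 18798 = \left(84 - 14119\right) - 18798 = -14035 - 18798 = -32833$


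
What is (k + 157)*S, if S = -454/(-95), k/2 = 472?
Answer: 499854/95 ≈ 5261.6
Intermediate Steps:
k = 944 (k = 2*472 = 944)
S = 454/95 (S = -454*(-1/95) = 454/95 ≈ 4.7789)
(k + 157)*S = (944 + 157)*(454/95) = 1101*(454/95) = 499854/95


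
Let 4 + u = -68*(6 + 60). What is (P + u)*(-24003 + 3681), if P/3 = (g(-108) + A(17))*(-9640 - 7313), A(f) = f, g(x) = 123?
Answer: 144789210144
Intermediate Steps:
u = -4492 (u = -4 - 68*(6 + 60) = -4 - 68*66 = -4 - 4488 = -4492)
P = -7120260 (P = 3*((123 + 17)*(-9640 - 7313)) = 3*(140*(-16953)) = 3*(-2373420) = -7120260)
(P + u)*(-24003 + 3681) = (-7120260 - 4492)*(-24003 + 3681) = -7124752*(-20322) = 144789210144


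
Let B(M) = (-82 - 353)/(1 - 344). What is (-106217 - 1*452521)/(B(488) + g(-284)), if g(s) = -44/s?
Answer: -6803473257/17329 ≈ -3.9261e+5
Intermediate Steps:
B(M) = 435/343 (B(M) = -435/(-343) = -435*(-1/343) = 435/343)
(-106217 - 1*452521)/(B(488) + g(-284)) = (-106217 - 1*452521)/(435/343 - 44/(-284)) = (-106217 - 452521)/(435/343 - 44*(-1/284)) = -558738/(435/343 + 11/71) = -558738/34658/24353 = -558738*24353/34658 = -6803473257/17329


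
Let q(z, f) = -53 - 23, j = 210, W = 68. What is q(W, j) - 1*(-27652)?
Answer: 27576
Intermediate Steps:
q(z, f) = -76
q(W, j) - 1*(-27652) = -76 - 1*(-27652) = -76 + 27652 = 27576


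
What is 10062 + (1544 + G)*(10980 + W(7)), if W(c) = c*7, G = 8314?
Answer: 108733944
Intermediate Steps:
W(c) = 7*c
10062 + (1544 + G)*(10980 + W(7)) = 10062 + (1544 + 8314)*(10980 + 7*7) = 10062 + 9858*(10980 + 49) = 10062 + 9858*11029 = 10062 + 108723882 = 108733944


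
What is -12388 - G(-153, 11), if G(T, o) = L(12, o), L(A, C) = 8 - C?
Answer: -12385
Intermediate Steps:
G(T, o) = 8 - o
-12388 - G(-153, 11) = -12388 - (8 - 1*11) = -12388 - (8 - 11) = -12388 - 1*(-3) = -12388 + 3 = -12385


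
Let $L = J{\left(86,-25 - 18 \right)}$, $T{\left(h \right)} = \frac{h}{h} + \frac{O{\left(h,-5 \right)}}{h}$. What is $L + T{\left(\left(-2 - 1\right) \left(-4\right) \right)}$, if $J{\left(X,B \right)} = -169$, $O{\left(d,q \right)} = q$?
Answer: $- \frac{2021}{12} \approx -168.42$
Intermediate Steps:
$T{\left(h \right)} = 1 - \frac{5}{h}$ ($T{\left(h \right)} = \frac{h}{h} - \frac{5}{h} = 1 - \frac{5}{h}$)
$L = -169$
$L + T{\left(\left(-2 - 1\right) \left(-4\right) \right)} = -169 + \frac{-5 + \left(-2 - 1\right) \left(-4\right)}{\left(-2 - 1\right) \left(-4\right)} = -169 + \frac{-5 - -12}{\left(-3\right) \left(-4\right)} = -169 + \frac{-5 + 12}{12} = -169 + \frac{1}{12} \cdot 7 = -169 + \frac{7}{12} = - \frac{2021}{12}$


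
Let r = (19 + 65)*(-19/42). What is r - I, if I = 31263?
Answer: -31301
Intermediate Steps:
r = -38 (r = 84*(-19*1/42) = 84*(-19/42) = -38)
r - I = -38 - 1*31263 = -38 - 31263 = -31301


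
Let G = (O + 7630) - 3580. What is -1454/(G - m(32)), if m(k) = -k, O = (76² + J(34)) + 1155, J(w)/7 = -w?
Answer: -1454/10775 ≈ -0.13494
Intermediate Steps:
J(w) = -7*w (J(w) = 7*(-w) = -7*w)
O = 6693 (O = (76² - 7*34) + 1155 = (5776 - 238) + 1155 = 5538 + 1155 = 6693)
G = 10743 (G = (6693 + 7630) - 3580 = 14323 - 3580 = 10743)
-1454/(G - m(32)) = -1454/(10743 - (-1)*32) = -1454/(10743 - 1*(-32)) = -1454/(10743 + 32) = -1454/10775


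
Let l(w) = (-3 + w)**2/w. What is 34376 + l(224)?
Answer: 7749065/224 ≈ 34594.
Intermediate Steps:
l(w) = (-3 + w)**2/w
34376 + l(224) = 34376 + (-3 + 224)**2/224 = 34376 + (1/224)*221**2 = 34376 + (1/224)*48841 = 34376 + 48841/224 = 7749065/224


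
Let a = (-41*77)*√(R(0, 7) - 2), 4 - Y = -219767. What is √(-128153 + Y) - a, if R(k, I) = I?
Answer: √91618 + 3157*√5 ≈ 7362.0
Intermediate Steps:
Y = 219771 (Y = 4 - 1*(-219767) = 4 + 219767 = 219771)
a = -3157*√5 (a = (-41*77)*√(7 - 2) = -3157*√5 ≈ -7059.3)
√(-128153 + Y) - a = √(-128153 + 219771) - (-3157)*√5 = √91618 + 3157*√5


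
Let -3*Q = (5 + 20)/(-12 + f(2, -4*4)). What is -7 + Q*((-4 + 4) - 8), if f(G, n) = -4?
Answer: -67/6 ≈ -11.167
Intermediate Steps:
Q = 25/48 (Q = -(5 + 20)/(3*(-12 - 4)) = -25/(3*(-16)) = -25*(-1)/(3*16) = -1/3*(-25/16) = 25/48 ≈ 0.52083)
-7 + Q*((-4 + 4) - 8) = -7 + 25*((-4 + 4) - 8)/48 = -7 + 25*(0 - 8)/48 = -7 + (25/48)*(-8) = -7 - 25/6 = -67/6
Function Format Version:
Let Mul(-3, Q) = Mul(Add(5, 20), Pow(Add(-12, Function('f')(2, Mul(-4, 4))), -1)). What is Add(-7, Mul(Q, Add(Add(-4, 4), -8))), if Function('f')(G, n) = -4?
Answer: Rational(-67, 6) ≈ -11.167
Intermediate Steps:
Q = Rational(25, 48) (Q = Mul(Rational(-1, 3), Mul(Add(5, 20), Pow(Add(-12, -4), -1))) = Mul(Rational(-1, 3), Mul(25, Pow(-16, -1))) = Mul(Rational(-1, 3), Mul(25, Rational(-1, 16))) = Mul(Rational(-1, 3), Rational(-25, 16)) = Rational(25, 48) ≈ 0.52083)
Add(-7, Mul(Q, Add(Add(-4, 4), -8))) = Add(-7, Mul(Rational(25, 48), Add(Add(-4, 4), -8))) = Add(-7, Mul(Rational(25, 48), Add(0, -8))) = Add(-7, Mul(Rational(25, 48), -8)) = Add(-7, Rational(-25, 6)) = Rational(-67, 6)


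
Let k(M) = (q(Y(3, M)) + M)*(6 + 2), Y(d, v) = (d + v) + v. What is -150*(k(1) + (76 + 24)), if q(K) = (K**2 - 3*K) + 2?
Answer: -30600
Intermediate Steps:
Y(d, v) = d + 2*v
q(K) = 2 + K**2 - 3*K
k(M) = -56 - 40*M + 8*(3 + 2*M)**2 (k(M) = ((2 + (3 + 2*M)**2 - 3*(3 + 2*M)) + M)*(6 + 2) = ((2 + (3 + 2*M)**2 + (-9 - 6*M)) + M)*8 = ((-7 + (3 + 2*M)**2 - 6*M) + M)*8 = (-7 + (3 + 2*M)**2 - 5*M)*8 = -56 - 40*M + 8*(3 + 2*M)**2)
-150*(k(1) + (76 + 24)) = -150*((16 + 32*1**2 + 56*1) + (76 + 24)) = -150*((16 + 32*1 + 56) + 100) = -150*((16 + 32 + 56) + 100) = -150*(104 + 100) = -150*204 = -30600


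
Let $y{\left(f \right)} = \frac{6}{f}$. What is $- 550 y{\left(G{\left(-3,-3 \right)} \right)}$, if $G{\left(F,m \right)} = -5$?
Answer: $660$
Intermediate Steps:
$- 550 y{\left(G{\left(-3,-3 \right)} \right)} = - 550 \frac{6}{-5} = - 550 \cdot 6 \left(- \frac{1}{5}\right) = \left(-550\right) \left(- \frac{6}{5}\right) = 660$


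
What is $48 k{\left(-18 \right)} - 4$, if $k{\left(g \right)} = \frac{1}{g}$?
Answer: $- \frac{20}{3} \approx -6.6667$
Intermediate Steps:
$48 k{\left(-18 \right)} - 4 = \frac{48}{-18} - 4 = 48 \left(- \frac{1}{18}\right) - 4 = - \frac{8}{3} - 4 = - \frac{20}{3}$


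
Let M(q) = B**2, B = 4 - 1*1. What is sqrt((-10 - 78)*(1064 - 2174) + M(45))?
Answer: sqrt(97689) ≈ 312.55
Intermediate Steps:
B = 3 (B = 4 - 1 = 3)
M(q) = 9 (M(q) = 3**2 = 9)
sqrt((-10 - 78)*(1064 - 2174) + M(45)) = sqrt((-10 - 78)*(1064 - 2174) + 9) = sqrt(-88*(-1110) + 9) = sqrt(97680 + 9) = sqrt(97689)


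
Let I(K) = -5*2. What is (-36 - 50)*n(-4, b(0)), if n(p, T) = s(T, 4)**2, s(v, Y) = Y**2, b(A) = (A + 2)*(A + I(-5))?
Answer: -22016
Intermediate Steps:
I(K) = -10
b(A) = (-10 + A)*(2 + A) (b(A) = (A + 2)*(A - 10) = (2 + A)*(-10 + A) = (-10 + A)*(2 + A))
n(p, T) = 256 (n(p, T) = (4**2)**2 = 16**2 = 256)
(-36 - 50)*n(-4, b(0)) = (-36 - 50)*256 = -86*256 = -22016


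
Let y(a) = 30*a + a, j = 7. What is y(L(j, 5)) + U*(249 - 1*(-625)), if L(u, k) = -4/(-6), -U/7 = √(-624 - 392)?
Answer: 62/3 - 12236*I*√254 ≈ 20.667 - 1.9501e+5*I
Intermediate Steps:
U = -14*I*√254 (U = -7*√(-624 - 392) = -14*I*√254 ≈ -223.12*I)
L(u, k) = ⅔ (L(u, k) = -4*(-⅙) = ⅔)
y(a) = 31*a
y(L(j, 5)) + U*(249 - 1*(-625)) = 31*(⅔) + (-14*I*√254)*(249 - 1*(-625)) = 62/3 + (-14*I*√254)*(249 + 625) = 62/3 - 14*I*√254*874 = 62/3 - 12236*I*√254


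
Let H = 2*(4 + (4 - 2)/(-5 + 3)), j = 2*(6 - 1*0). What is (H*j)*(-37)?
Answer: -2664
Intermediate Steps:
j = 12 (j = 2*(6 + 0) = 2*6 = 12)
H = 6 (H = 2*(4 + 2/(-2)) = 2*(4 + 2*(-½)) = 2*(4 - 1) = 2*3 = 6)
(H*j)*(-37) = (6*12)*(-37) = 72*(-37) = -2664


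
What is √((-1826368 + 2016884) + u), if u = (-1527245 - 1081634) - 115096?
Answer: I*√2533459 ≈ 1591.7*I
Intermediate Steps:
u = -2723975 (u = -2608879 - 115096 = -2723975)
√((-1826368 + 2016884) + u) = √((-1826368 + 2016884) - 2723975) = √(190516 - 2723975) = √(-2533459) = I*√2533459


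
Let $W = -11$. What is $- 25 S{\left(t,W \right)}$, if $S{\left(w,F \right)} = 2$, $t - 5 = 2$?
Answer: $-50$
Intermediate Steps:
$t = 7$ ($t = 5 + 2 = 7$)
$- 25 S{\left(t,W \right)} = \left(-25\right) 2 = -50$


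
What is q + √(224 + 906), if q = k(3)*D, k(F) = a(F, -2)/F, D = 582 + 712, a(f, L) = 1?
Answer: 1294/3 + √1130 ≈ 464.95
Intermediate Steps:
D = 1294
k(F) = 1/F
q = 1294/3 ≈ 431.33
q + √(224 + 906) = 1294/3 + √(224 + 906) = 1294/3 + √1130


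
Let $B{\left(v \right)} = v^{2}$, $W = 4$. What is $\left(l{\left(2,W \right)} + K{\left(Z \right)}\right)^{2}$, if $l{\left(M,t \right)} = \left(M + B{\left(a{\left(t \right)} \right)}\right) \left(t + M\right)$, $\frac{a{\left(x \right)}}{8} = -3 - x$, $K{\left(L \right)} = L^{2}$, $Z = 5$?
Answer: $355435609$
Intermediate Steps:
$a{\left(x \right)} = -24 - 8 x$ ($a{\left(x \right)} = 8 \left(-3 - x\right) = -24 - 8 x$)
$l{\left(M,t \right)} = \left(M + t\right) \left(M + \left(-24 - 8 t\right)^{2}\right)$ ($l{\left(M,t \right)} = \left(M + \left(-24 - 8 t\right)^{2}\right) \left(t + M\right) = \left(M + \left(-24 - 8 t\right)^{2}\right) \left(M + t\right) = \left(M + t\right) \left(M + \left(-24 - 8 t\right)^{2}\right)$)
$\left(l{\left(2,W \right)} + K{\left(Z \right)}\right)^{2} = \left(\left(2^{2} + 2 \cdot 4 + 64 \cdot 2 \left(3 + 4\right)^{2} + 64 \cdot 4 \left(3 + 4\right)^{2}\right) + 5^{2}\right)^{2} = \left(\left(4 + 8 + 64 \cdot 2 \cdot 7^{2} + 64 \cdot 4 \cdot 7^{2}\right) + 25\right)^{2} = \left(\left(4 + 8 + 64 \cdot 2 \cdot 49 + 64 \cdot 4 \cdot 49\right) + 25\right)^{2} = \left(\left(4 + 8 + 6272 + 12544\right) + 25\right)^{2} = \left(18828 + 25\right)^{2} = 18853^{2} = 355435609$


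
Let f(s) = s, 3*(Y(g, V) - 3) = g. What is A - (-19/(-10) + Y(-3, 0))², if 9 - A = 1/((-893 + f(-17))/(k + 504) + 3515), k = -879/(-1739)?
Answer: -382833001047/61645000700 ≈ -6.2103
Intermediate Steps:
Y(g, V) = 3 + g/3
k = 879/1739 (k = -879*(-1/1739) = 879/1739 ≈ 0.50546)
A = 5547874596/616450007 (A = 9 - 1/((-893 - 17)/(879/1739 + 504) + 3515) = 9 - 1/(-910/877335/1739 + 3515) = 9 - 1/(-910*1739/877335 + 3515) = 9 - 1/(-316498/175467 + 3515) = 9 - 1/616450007/175467 = 9 - 1*175467/616450007 = 9 - 175467/616450007 = 5547874596/616450007 ≈ 8.9997)
A - (-19/(-10) + Y(-3, 0))² = 5547874596/616450007 - (-19/(-10) + (3 + (⅓)*(-3)))² = 5547874596/616450007 - (-19*(-⅒) + (3 - 1))² = 5547874596/616450007 - (19/10 + 2)² = 5547874596/616450007 - (39/10)² = 5547874596/616450007 - 1*1521/100 = 5547874596/616450007 - 1521/100 = -382833001047/61645000700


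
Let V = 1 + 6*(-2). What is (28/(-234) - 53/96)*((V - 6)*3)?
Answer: 42755/1248 ≈ 34.259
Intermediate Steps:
V = -11 (V = 1 - 12 = -11)
(28/(-234) - 53/96)*((V - 6)*3) = (28/(-234) - 53/96)*((-11 - 6)*3) = (28*(-1/234) - 53*1/96)*(-17*3) = (-14/117 - 53/96)*(-51) = -2515/3744*(-51) = 42755/1248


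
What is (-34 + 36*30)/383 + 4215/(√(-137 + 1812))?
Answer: 1046/383 + 843*√67/67 ≈ 105.72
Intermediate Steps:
(-34 + 36*30)/383 + 4215/(√(-137 + 1812)) = (-34 + 1080)*(1/383) + 4215/(√1675) = 1046*(1/383) + 4215/((5*√67)) = 1046/383 + 4215*(√67/335) = 1046/383 + 843*√67/67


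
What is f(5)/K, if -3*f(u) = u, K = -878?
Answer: 5/2634 ≈ 0.0018983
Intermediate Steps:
f(u) = -u/3
f(5)/K = -⅓*5/(-878) = -5/3*(-1/878) = 5/2634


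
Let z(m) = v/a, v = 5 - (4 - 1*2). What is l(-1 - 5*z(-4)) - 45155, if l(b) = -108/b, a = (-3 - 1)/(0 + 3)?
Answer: -1851787/41 ≈ -45166.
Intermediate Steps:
v = 3 (v = 5 - (4 - 2) = 5 - 1*2 = 5 - 2 = 3)
a = -4/3 ≈ -1.3333
z(m) = -9/4 (z(m) = 3/(-4/3) = 3*(-3/4) = -9/4)
l(-1 - 5*z(-4)) - 45155 = -108/(-1 - 5*(-9/4)) - 45155 = -108/(-1 + 45/4) - 45155 = -108/41/4 - 45155 = -108*4/41 - 45155 = -432/41 - 45155 = -1851787/41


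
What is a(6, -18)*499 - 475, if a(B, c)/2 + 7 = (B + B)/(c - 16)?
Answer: -132825/17 ≈ -7813.2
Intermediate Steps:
a(B, c) = -14 + 4*B/(-16 + c) (a(B, c) = -14 + 2*((B + B)/(c - 16)) = -14 + 2*((2*B)/(-16 + c)) = -14 + 2*(2*B/(-16 + c)) = -14 + 4*B/(-16 + c))
a(6, -18)*499 - 475 = (2*(112 - 7*(-18) + 2*6)/(-16 - 18))*499 - 475 = (2*(112 + 126 + 12)/(-34))*499 - 475 = (2*(-1/34)*250)*499 - 475 = -250/17*499 - 475 = -124750/17 - 475 = -132825/17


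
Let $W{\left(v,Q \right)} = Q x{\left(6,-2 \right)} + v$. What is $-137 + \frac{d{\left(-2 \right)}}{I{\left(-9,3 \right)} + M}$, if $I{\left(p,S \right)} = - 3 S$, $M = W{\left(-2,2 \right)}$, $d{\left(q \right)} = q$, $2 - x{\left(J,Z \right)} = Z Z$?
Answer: $- \frac{2053}{15} \approx -136.87$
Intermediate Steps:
$x{\left(J,Z \right)} = 2 - Z^{2}$ ($x{\left(J,Z \right)} = 2 - Z Z = 2 - Z^{2}$)
$W{\left(v,Q \right)} = v - 2 Q$ ($W{\left(v,Q \right)} = Q \left(2 - \left(-2\right)^{2}\right) + v = Q \left(2 - 4\right) + v = Q \left(-2\right) + v = - 2 Q + v = v - 2 Q$)
$M = -6$ ($M = -2 - 4 = -6$)
$-137 + \frac{d{\left(-2 \right)}}{I{\left(-9,3 \right)} + M} = -137 - \frac{2}{\left(-3\right) 3 - 6} = -137 - \frac{2}{-9 - 6} = -137 - \frac{2}{-15} = -137 - - \frac{2}{15} = -137 + \frac{2}{15} = - \frac{2053}{15}$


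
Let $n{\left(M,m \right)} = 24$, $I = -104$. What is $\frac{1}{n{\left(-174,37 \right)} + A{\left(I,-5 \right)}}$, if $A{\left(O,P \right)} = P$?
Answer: $\frac{1}{19} \approx 0.052632$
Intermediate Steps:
$\frac{1}{n{\left(-174,37 \right)} + A{\left(I,-5 \right)}} = \frac{1}{24 - 5} = \frac{1}{19}$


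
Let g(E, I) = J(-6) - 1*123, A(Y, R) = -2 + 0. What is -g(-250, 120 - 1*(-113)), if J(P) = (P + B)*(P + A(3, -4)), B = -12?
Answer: -21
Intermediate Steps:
A(Y, R) = -2
J(P) = (-12 + P)*(-2 + P) (J(P) = (P - 12)*(P - 2) = (-12 + P)*(-2 + P))
g(E, I) = 21 (g(E, I) = (24 + (-6)**2 - 14*(-6)) - 1*123 = (24 + 36 + 84) - 123 = 144 - 123 = 21)
-g(-250, 120 - 1*(-113)) = -1*21 = -21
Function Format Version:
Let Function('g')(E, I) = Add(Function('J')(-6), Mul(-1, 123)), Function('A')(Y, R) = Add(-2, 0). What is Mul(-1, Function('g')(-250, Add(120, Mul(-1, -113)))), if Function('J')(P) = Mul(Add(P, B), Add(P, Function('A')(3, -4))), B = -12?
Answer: -21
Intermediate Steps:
Function('A')(Y, R) = -2
Function('J')(P) = Mul(Add(-12, P), Add(-2, P)) (Function('J')(P) = Mul(Add(P, -12), Add(P, -2)) = Mul(Add(-12, P), Add(-2, P)))
Function('g')(E, I) = 21 (Function('g')(E, I) = Add(Add(24, Pow(-6, 2), Mul(-14, -6)), Mul(-1, 123)) = Add(Add(24, 36, 84), -123) = Add(144, -123) = 21)
Mul(-1, Function('g')(-250, Add(120, Mul(-1, -113)))) = Mul(-1, 21) = -21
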